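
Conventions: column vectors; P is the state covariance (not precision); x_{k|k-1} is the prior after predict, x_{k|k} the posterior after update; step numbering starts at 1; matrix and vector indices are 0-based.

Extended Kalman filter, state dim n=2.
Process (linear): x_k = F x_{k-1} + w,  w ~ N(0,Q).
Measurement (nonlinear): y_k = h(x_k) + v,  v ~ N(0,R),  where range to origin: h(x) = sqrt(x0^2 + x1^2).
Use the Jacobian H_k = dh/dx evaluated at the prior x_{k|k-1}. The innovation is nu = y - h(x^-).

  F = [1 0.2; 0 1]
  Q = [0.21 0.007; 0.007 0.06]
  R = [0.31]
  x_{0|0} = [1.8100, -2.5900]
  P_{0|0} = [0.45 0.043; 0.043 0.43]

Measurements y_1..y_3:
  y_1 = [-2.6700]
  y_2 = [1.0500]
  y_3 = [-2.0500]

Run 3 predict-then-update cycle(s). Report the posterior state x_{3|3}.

step 1: x^-=[1.2920, -2.5900]  P^-=[0.6944 0.1360; 0.1360 0.4900]  H_jac=[0.4464 -0.8948]  S=[0.7321]  K=[0.2572; -0.5160]  nu=[-5.5644]  x^+=[-0.1390, 0.2813]  P^+=[0.6460 0.2332; 0.2332 0.2951]
step 2: x^-=[-0.0827, 0.2813]  P^-=[0.9610 0.2992; 0.2992 0.3551]  H_jac=[-0.2822 0.9594]  S=[0.5513]  K=[0.0287; 0.4647]  nu=[0.7568]  x^+=[-0.0610, 0.6330]  P^+=[0.9606 0.2918; 0.2918 0.2360]
step 3: x^-=[0.0655, 0.6330]  P^-=[1.2968 0.3460; 0.3460 0.2960]  H_jac=[0.1030 0.9947]  S=[0.6875]  K=[0.6949; 0.4801]  nu=[-2.6864]  x^+=[-1.8012, -0.6567]  P^+=[0.9648 0.1167; 0.1167 0.1375]

x_post = [-1.8012, -0.6567]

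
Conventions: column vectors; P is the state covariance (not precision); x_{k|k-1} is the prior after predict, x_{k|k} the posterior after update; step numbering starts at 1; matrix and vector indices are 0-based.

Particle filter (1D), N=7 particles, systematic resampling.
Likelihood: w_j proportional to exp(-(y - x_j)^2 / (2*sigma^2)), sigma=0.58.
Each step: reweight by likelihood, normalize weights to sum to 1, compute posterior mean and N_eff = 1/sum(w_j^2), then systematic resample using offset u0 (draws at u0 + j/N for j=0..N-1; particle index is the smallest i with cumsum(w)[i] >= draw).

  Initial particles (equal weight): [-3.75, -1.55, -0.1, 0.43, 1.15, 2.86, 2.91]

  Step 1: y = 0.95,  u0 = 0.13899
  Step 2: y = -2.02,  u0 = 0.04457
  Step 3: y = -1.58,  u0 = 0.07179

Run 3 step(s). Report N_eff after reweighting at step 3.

step 1: w=[0.0000, 0.0001, 0.1071, 0.3689, 0.5196, 0.0024, 0.0018]  mean=0.7577  Neff=2.3945  idx=[3, 3, 3, 4, 4, 4, 5]
step 2: w=[0.3325, 0.3325, 0.3325, 0.0008, 0.0008, 0.0008, 0.0000]  mean=0.4318  Neff=3.0147  idx=[0, 0, 0, 1, 1, 2, 2]
step 3: w=[0.1429, 0.1429, 0.1429, 0.1429, 0.1429, 0.1429, 0.1429]  mean=0.4300  Neff=7.0000  idx=[0, 1, 2, 3, 4, 5, 6]

N_eff = 7.0000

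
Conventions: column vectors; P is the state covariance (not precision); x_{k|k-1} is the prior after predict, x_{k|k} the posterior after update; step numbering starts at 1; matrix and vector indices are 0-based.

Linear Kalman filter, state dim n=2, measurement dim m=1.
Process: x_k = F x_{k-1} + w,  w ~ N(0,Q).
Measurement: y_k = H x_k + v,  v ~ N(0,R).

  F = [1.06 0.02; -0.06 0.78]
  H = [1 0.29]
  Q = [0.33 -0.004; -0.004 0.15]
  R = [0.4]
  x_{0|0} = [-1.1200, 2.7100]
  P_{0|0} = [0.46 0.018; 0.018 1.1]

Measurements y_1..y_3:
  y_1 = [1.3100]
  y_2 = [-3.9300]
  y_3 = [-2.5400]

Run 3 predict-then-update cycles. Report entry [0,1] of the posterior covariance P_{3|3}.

P_post[0,1] = -0.1562

step 1: x^-=[-1.1330, 2.1810]  P^-=[0.8481 -0.0012; -0.0012 0.8192]  S=[1.3162]  K=[0.6440; 0.1796]  nu=[1.8105]  x^+=[0.0330, 2.5061]  P^+=[0.3021 -0.1534; -0.1534 0.7768]
step 2: x^-=[0.0851, 1.9528]  P^-=[0.6633 -0.1378; -0.1378 0.6380]  S=[1.0370]  K=[0.6011; 0.0456]  nu=[-4.5814]  x^+=[-2.6686, 1.7440]  P^+=[0.2886 -0.1662; -0.1662 0.6359]
step 3: x^-=[-2.7938, 1.5204]  P^-=[0.6475 -0.1496; -0.1496 0.5535]  S=[1.0073]  K=[0.5998; 0.0108]  nu=[-0.1871]  x^+=[-2.9060, 1.5184]  P^+=[0.2852 -0.1562; -0.1562 0.5534]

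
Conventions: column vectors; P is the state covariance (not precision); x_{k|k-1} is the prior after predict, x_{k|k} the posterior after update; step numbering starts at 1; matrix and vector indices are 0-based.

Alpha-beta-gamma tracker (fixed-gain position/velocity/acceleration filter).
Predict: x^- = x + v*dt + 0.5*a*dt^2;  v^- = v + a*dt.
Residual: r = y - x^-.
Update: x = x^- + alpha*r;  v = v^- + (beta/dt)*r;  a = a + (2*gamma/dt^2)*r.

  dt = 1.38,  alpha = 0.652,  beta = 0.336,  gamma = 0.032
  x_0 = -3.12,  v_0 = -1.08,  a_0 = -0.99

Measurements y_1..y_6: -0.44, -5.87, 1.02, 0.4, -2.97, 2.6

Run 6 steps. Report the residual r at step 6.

resid = 7.2542

step 1: x_pred=-5.5531  r=5.1131  x^+=-2.2194  v^+=-1.2013  a^+=-0.8182
step 2: x_pred=-4.6562  r=-1.2138  x^+=-5.4476  v^+=-2.6259  a^+=-0.8590
step 3: x_pred=-9.8892  r=10.9092  x^+=-2.7764  v^+=-1.1551  a^+=-0.4923
step 4: x_pred=-4.8392  r=5.2392  x^+=-1.4233  v^+=-0.5589  a^+=-0.3163
step 5: x_pred=-2.4957  r=-0.4743  x^+=-2.8049  v^+=-1.1108  a^+=-0.3322
step 6: x_pred=-4.6542  r=7.2542  x^+=0.0755  v^+=0.1970  a^+=-0.0884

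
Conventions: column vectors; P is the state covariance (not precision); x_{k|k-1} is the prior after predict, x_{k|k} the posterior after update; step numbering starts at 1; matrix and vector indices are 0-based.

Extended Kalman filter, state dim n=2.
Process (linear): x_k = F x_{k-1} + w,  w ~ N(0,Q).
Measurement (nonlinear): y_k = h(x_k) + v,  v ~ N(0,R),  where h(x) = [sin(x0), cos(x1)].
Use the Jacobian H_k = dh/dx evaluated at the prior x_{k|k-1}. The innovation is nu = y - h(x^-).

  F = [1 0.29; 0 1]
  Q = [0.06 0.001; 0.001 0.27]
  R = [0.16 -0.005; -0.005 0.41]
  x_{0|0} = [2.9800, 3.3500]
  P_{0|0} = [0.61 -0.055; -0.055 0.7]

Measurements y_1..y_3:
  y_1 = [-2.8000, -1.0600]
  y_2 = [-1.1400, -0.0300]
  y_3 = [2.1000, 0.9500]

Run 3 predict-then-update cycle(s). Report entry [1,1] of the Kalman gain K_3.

step 1: x^-=[3.9515, 3.3500]  P^-=[0.6970 0.1490; 0.1490 0.9700]  H_jac=[-0.6896 0.0000; 0.0000 0.2069]  S=[0.4914 -0.0263; -0.0263 0.4515]  K=[-0.9774 0.0114; -0.1859 0.4337]  nu=[-2.0758, -0.0816]  x^+=[5.9794, 3.7005]  P^+=[0.2269 0.0463; 0.0463 0.8639]
step 2: x^-=[7.0526, 3.7005]  P^-=[0.3864 0.2978; 0.2978 1.1339]  H_jac=[0.7183 0.0000; 0.0000 0.5303]  S=[0.3594 0.1084; 0.1084 0.7288]  K=[0.7402 0.1066; 0.3626 0.7710]  nu=[-1.8357, 0.8178]  x^+=[5.7810, 3.6654]  P^+=[0.1641 0.0754; 0.0754 0.5927]
step 3: x^-=[6.8440, 3.6654]  P^-=[0.3177 0.2483; 0.2483 0.8627]  H_jac=[0.8468 0.0000; 0.0000 0.5002]  S=[0.3878 0.1002; 0.1002 0.6258]  K=[0.6702 0.0912; 0.3798 0.6287]  nu=[1.5681, 1.8159]  x^+=[8.0605, 5.4026]  P^+=[0.1261 0.0680; 0.0680 0.5116]

K[1,1] = 0.6287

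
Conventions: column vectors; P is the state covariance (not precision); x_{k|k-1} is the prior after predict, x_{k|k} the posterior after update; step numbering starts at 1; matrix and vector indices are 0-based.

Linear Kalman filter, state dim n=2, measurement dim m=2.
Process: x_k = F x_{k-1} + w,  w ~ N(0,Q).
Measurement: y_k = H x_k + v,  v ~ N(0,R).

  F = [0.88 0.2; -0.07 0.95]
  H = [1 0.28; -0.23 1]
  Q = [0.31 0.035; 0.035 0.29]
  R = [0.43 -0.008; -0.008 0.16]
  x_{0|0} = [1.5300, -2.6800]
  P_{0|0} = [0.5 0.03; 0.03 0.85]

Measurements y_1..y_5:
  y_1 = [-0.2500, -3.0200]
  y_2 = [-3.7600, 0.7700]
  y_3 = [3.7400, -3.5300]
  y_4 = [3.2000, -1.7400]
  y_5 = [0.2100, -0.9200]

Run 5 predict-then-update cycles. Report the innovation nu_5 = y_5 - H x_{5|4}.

innov = [-1.2219, 0.8923]

step 1: x^-=[0.8104, -2.6531]  P^-=[0.7418 0.1904; 0.1904 1.0556]  S=[1.3611 0.2951; 0.2951 1.1673]  K=[0.6141 -0.1383; 0.1789 0.8216]  nu=[-0.3175, -0.1805]  x^+=[0.6404, -2.8582]  P^+=[0.2562 0.0319; 0.0319 0.1374]
step 2: x^-=[-0.0081, -2.7601]  P^-=[0.5252 0.0715; 0.0715 0.4110]  S=[1.0274 0.0532; 0.0532 0.5659]  K=[0.5378 -0.1376; 0.1462 0.6835]  nu=[-2.9790, 3.5283]  x^+=[-2.0957, -0.7843]  P^+=[0.2252 0.0255; 0.0255 0.1140]
step 3: x^-=[-2.0010, -0.5984]  P^-=[0.4979 0.0637; 0.0637 0.3906]  S=[0.9942 0.0465; 0.0465 0.5477]  K=[0.5252 -0.1373; 0.1426 0.6744]  nu=[5.9086, -3.3919]  x^+=[1.5678, -2.0434]  P^+=[0.2201 0.0244; 0.0244 0.1124]
step 4: x^-=[0.9709, -2.0510]  P^-=[0.4935 0.0629; 0.0629 0.3893]  S=[0.9893 0.0463; 0.0463 0.5464]  K=[0.5231 -0.1370; 0.1422 0.6738]  nu=[2.8033, 0.5343]  x^+=[2.3642, -1.2923]  P^+=[0.2192 0.0243; 0.0243 0.1123]
step 5: x^-=[1.8220, -1.3932]  P^-=[0.4928 0.0628; 0.0628 0.3892]  S=[0.9885 0.0464; 0.0464 0.5463]  K=[0.5228 -0.1369; 0.1422 0.6738]  nu=[-1.2219, 0.8923]  x^+=[1.0611, -0.9657]  P^+=[0.2191 0.0243; 0.0243 0.1123]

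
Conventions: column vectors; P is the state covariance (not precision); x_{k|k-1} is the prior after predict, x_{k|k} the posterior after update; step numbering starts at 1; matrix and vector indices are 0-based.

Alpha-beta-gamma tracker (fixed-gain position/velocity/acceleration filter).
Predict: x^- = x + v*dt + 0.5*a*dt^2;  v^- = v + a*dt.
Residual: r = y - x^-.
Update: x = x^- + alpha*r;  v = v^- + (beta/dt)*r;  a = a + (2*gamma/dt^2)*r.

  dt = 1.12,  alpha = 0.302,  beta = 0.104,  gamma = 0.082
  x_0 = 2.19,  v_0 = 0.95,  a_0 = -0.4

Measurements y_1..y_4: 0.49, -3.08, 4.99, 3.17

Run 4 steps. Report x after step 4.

step 1: x_pred=3.0031  r=-2.5131  x^+=2.2442  v^+=0.2686  a^+=-0.7286
step 2: x_pred=2.0881  r=-5.1681  x^+=0.5273  v^+=-1.0272  a^+=-1.4042
step 3: x_pred=-1.5039  r=6.4939  x^+=0.4572  v^+=-1.9970  a^+=-0.5552
step 4: x_pred=-2.1276  r=5.2976  x^+=-0.5277  v^+=-2.1269  a^+=0.1374

x_post = -0.5277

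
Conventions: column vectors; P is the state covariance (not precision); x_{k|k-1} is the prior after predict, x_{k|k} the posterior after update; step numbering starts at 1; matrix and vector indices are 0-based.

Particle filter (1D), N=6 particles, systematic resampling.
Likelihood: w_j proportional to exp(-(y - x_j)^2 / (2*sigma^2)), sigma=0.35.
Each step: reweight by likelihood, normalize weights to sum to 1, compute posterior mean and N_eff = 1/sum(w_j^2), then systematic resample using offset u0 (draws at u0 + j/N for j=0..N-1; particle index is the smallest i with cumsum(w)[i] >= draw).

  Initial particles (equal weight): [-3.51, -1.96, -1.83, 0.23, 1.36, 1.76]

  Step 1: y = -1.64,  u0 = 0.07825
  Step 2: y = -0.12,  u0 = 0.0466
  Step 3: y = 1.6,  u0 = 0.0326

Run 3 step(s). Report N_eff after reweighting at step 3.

N_eff = 5.0485

step 1: w=[0.0000, 0.4328, 0.5672, 0.0000, 0.0000, 0.0000]  mean=-1.8863  Neff=1.9645  idx=[1, 1, 1, 2, 2, 2]
step 2: w=[0.0440, 0.0440, 0.0440, 0.2893, 0.2893, 0.2893]  mean=-1.8472  Neff=3.8916  idx=[1, 3, 3, 4, 5, 5]
step 3: w=[0.0049, 0.1990, 0.1990, 0.1990, 0.1990, 0.1990]  mean=-1.8306  Neff=5.0485  idx=[1, 1, 2, 3, 4, 5]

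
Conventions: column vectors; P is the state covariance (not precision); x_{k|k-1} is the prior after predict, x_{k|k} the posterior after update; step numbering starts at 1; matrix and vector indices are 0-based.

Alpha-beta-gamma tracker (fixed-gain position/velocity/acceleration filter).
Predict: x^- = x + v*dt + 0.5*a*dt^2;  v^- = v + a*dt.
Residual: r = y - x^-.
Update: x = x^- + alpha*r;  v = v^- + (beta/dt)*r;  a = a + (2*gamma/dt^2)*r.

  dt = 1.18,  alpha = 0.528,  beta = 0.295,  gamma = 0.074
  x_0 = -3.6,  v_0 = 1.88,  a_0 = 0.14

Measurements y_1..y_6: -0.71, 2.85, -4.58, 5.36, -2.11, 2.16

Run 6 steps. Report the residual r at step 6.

resid = 3.1826

step 1: x_pred=-1.2841  r=0.5741  x^+=-0.9810  v^+=2.1887  a^+=0.2010
step 2: x_pred=1.7417  r=1.1083  x^+=2.3269  v^+=2.7030  a^+=0.3188
step 3: x_pred=5.7384  r=-10.3184  x^+=0.2903  v^+=0.4996  a^+=-0.7779
step 4: x_pred=0.3383  r=5.0217  x^+=2.9897  v^+=0.8371  a^+=-0.2442
step 5: x_pred=3.8076  r=-5.9176  x^+=0.6831  v^+=-0.9304  a^+=-0.8731
step 6: x_pred=-1.0226  r=3.1826  x^+=0.6578  v^+=-1.1650  a^+=-0.5349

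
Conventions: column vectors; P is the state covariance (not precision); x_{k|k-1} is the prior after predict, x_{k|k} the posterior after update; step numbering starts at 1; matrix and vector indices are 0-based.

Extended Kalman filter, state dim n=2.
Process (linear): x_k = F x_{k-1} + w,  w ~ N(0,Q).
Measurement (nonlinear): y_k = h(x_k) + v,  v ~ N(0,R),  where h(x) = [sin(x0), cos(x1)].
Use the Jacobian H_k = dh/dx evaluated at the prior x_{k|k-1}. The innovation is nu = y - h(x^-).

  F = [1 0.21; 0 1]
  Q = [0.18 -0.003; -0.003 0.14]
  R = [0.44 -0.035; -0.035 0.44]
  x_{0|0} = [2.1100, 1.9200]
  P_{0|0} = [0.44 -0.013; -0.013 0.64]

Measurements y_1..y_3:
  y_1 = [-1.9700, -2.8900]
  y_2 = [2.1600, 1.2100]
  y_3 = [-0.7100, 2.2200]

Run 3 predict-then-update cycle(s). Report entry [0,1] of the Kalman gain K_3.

K[0,1] = 0.0988

step 1: x^-=[2.5132, 1.9200]  P^-=[0.6428 0.1184; 0.1184 0.7800]  H_jac=[-0.8090 0.0000; 0.0000 -0.9396]  S=[0.8606 0.0550; 0.0550 1.1287]  K=[-0.5997 -0.0693; -0.0700 -0.6459]  nu=[-2.5578, -2.5479]  x^+=[4.2239, 3.7449]  P^+=[0.3232 0.0101; 0.0101 0.2999]
step 2: x^-=[5.0103, 3.7449]  P^-=[0.5207 0.0701; 0.0701 0.4399]  H_jac=[0.2936 0.0000; 0.0000 0.5673]  S=[0.4849 -0.0233; -0.0233 0.5816]  K=[0.3191 0.0812; 0.0632 0.4316]  nu=[3.1159, 2.0335]  x^+=[6.1699, 4.8195]  P^+=[0.4687 0.0433; 0.0433 0.3309]
step 3: x^-=[7.1820, 4.8195]  P^-=[0.6814 0.1098; 0.1098 0.4709]  H_jac=[0.6226 0.0000; 0.0000 0.9943]  S=[0.7041 0.0329; 0.0329 0.9055]  K=[0.5979 0.0988; 0.0730 0.5144]  nu=[-1.4926, 2.1131]  x^+=[6.4983, 5.7975]  P^+=[0.4170 0.0227; 0.0227 0.2251]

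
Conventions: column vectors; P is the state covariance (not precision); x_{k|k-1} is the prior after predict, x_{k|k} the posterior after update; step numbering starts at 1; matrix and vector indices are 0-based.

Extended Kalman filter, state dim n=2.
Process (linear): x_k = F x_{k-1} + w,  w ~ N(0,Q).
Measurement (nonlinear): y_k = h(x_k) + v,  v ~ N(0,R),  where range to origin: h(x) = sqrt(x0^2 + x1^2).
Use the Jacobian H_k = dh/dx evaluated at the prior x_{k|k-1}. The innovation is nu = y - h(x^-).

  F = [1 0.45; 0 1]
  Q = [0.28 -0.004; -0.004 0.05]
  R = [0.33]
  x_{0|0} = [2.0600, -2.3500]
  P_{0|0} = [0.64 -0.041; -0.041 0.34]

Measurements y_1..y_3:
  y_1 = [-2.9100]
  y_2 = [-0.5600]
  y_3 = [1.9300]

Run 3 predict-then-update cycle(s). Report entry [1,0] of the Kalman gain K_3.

K[1,0] = 0.3138

step 1: x^-=[1.0025, -2.3500]  P^-=[0.9520 0.1080; 0.1080 0.3900]  H_jac=[0.3924 -0.9198]  S=[0.7286]  K=[0.3763; -0.4342]  nu=[-5.4649]  x^+=[-1.0542, 0.0229]  P^+=[0.8488 0.2271; 0.2271 0.2526]
step 2: x^-=[-1.0439, 0.0229]  P^-=[1.3843 0.3367; 0.3367 0.3026]  H_jac=[-0.9998 0.0219]  S=[1.6990]  K=[-0.8102; -0.1943]  nu=[-1.6041]  x^+=[0.2558, 0.3345]  P^+=[0.2690 0.0693; 0.0693 0.2385]
step 3: x^-=[0.4063, 0.3345]  P^-=[0.6597 0.1727; 0.1727 0.2885]  H_jac=[0.7721 0.6355]  S=[1.0092]  K=[0.6134; 0.3138]  nu=[1.4037]  x^+=[1.2674, 0.7750]  P^+=[0.2799 -0.0216; -0.0216 0.1892]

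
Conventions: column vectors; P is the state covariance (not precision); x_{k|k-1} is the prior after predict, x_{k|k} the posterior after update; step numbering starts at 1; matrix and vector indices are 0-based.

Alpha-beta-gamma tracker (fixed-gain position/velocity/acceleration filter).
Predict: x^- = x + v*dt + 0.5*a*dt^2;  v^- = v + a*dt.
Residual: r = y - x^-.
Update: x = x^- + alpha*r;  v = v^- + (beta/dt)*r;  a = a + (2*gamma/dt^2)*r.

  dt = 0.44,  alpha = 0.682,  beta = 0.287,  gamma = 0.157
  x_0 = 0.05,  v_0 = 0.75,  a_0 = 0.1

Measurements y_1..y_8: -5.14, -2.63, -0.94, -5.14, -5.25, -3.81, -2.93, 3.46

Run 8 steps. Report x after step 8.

x_post = 2.0771

step 1: x_pred=0.3897  r=-5.5297  x^+=-3.3816  v^+=-2.8129  a^+=-8.8686
step 2: x_pred=-5.4777  r=2.8477  x^+=-3.5356  v^+=-4.8576  a^+=-4.2499
step 3: x_pred=-6.0843  r=5.1443  x^+=-2.5759  v^+=-3.3720  a^+=4.0936
step 4: x_pred=-3.6633  r=-1.4767  x^+=-4.6704  v^+=-2.5340  a^+=1.6986
step 5: x_pred=-5.6210  r=0.3710  x^+=-5.3680  v^+=-1.5447  a^+=2.3003
step 6: x_pred=-5.8250  r=2.0150  x^+=-4.4508  v^+=0.7817  a^+=5.5684
step 7: x_pred=-3.5678  r=0.6378  x^+=-3.1328  v^+=3.6478  a^+=6.6028
step 8: x_pred=-0.8886  r=4.3486  x^+=2.0771  v^+=9.3895  a^+=13.6558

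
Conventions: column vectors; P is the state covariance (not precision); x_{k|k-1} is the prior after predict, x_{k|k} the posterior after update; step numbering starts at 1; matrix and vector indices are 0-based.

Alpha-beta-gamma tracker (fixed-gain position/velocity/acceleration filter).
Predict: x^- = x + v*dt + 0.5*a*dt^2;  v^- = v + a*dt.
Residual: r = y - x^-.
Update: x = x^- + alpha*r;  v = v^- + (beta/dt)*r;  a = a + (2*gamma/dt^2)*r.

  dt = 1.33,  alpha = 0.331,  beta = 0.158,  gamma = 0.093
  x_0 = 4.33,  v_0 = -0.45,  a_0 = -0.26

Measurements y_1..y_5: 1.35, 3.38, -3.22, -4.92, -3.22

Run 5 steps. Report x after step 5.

step 1: x_pred=3.5015  r=-2.1515  x^+=2.7894  v^+=-1.0514  a^+=-0.4862
step 2: x_pred=0.9610  r=2.4190  x^+=1.7617  v^+=-1.4107  a^+=-0.2319
step 3: x_pred=-0.3197  r=-2.9003  x^+=-1.2797  v^+=-2.0637  a^+=-0.5368
step 4: x_pred=-4.4992  r=-0.4208  x^+=-4.6385  v^+=-2.8277  a^+=-0.5811
step 5: x_pred=-8.9132  r=5.6932  x^+=-7.0287  v^+=-2.9242  a^+=0.0175

x_post = -7.0287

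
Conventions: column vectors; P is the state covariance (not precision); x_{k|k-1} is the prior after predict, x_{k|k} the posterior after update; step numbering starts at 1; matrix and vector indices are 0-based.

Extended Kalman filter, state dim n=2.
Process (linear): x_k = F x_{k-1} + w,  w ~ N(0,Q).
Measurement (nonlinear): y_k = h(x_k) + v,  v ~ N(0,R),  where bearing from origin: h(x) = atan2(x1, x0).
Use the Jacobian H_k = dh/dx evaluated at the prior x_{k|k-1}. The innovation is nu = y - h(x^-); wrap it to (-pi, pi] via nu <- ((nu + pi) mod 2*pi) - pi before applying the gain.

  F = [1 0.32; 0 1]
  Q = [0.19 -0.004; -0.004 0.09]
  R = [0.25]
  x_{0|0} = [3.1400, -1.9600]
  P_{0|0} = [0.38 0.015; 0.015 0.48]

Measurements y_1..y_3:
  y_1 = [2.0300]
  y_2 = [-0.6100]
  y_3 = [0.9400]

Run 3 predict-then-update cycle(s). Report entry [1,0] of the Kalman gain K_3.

step 1: x^-=[2.5128, -1.9600]  P^-=[0.6288 0.1646; 0.1646 0.5700]  H_jac=[0.1930 0.2474]  S=[0.3240]  K=[0.5002; 0.5333]  nu=[2.6924]  x^+=[3.8595, -0.5242]  P^+=[0.5477 0.0782; 0.0782 0.4779]
step 2: x^-=[3.6917, -0.5242]  P^-=[0.8367 0.2271; 0.2271 0.5679]  H_jac=[0.0377 0.2655]  S=[0.2958]  K=[0.3105; 0.5387]  nu=[-0.4690]  x^+=[3.5461, -0.7768]  P^+=[0.8081 0.1776; 0.1776 0.4820]
step 3: x^-=[3.2975, -0.7768]  P^-=[1.1612 0.3279; 0.3279 0.5720]  H_jac=[0.0677 0.2873]  S=[0.3153]  K=[0.5480; 0.5916]  nu=[1.1714]  x^+=[3.9395, -0.0838]  P^+=[1.0665 0.2256; 0.2256 0.4616]

K[1,0] = 0.5916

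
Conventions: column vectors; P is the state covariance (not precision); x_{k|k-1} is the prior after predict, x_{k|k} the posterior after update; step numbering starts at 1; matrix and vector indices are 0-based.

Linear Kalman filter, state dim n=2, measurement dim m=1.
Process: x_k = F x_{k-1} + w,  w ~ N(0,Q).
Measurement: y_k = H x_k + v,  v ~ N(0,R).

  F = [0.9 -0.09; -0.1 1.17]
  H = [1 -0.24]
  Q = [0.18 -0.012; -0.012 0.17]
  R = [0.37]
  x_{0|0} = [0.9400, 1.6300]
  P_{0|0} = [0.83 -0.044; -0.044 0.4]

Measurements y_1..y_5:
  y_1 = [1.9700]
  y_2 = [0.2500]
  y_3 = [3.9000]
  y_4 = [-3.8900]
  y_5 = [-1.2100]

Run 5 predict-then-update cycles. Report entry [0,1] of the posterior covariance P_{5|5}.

step 1: x^-=[0.6993, 1.8131]  P^-=[0.8627 -0.1755; -0.1755 0.7362]  S=[1.3593]  K=[0.6656; -0.2591]  nu=[1.7058]  x^+=[1.8347, 1.3711]  P^+=[0.2604 0.0589; 0.0589 0.6449]
step 2: x^-=[1.5279, 1.4207]  P^-=[0.3866 -0.0408; -0.0408 1.0416]  S=[0.8362]  K=[0.4741; -0.3477]  nu=[-0.9369]  x^+=[1.0837, 1.7465]  P^+=[0.1987 0.0971; 0.0971 0.9405]
step 3: x^-=[0.8182, 1.9350]  P^-=[0.3328 -0.0258; -0.0258 1.4367]  S=[0.7980]  K=[0.4249; -0.4645]  nu=[3.5462]  x^+=[2.3248, 0.2879]  P^+=[0.1888 0.1316; 0.1316 1.2646]
step 4: x^-=[2.0664, 0.1043]  P^-=[0.3218 -0.0224; -0.0224 1.8721]  S=[0.8104]  K=[0.4038; -0.5820]  nu=[-5.9314]  x^+=[-0.3284, 3.5565]  P^+=[0.1897 0.1681; 0.1681 1.5976]
step 5: x^-=[-0.6156, 4.1939]  P^-=[0.3194 -0.0188; -0.0188 2.3195]  S=[0.8320]  K=[0.3893; -0.6917]  nu=[0.4122]  x^+=[-0.4552, 3.9088]  P^+=[0.1933 0.2052; 0.2052 1.9215]

P_post[0,1] = 0.2052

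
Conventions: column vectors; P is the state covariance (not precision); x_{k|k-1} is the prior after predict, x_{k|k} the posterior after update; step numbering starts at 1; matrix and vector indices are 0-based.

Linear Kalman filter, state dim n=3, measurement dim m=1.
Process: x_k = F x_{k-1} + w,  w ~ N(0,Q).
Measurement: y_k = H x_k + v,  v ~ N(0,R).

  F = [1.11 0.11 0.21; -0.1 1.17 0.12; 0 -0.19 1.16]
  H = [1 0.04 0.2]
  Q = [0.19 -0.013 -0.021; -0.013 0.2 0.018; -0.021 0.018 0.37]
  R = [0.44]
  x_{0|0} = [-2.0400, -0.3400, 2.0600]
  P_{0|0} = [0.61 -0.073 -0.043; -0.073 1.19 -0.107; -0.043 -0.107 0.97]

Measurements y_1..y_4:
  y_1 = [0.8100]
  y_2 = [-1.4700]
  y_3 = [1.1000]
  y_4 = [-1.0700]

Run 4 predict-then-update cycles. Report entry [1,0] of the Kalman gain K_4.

K[1,0] = 0.1799

step 1: x^-=[-1.8692, 0.0534, 2.4542]  P^-=[0.9559 -0.0296 0.1411; -0.0296 1.8371 -0.2507; 0.1411 -0.2507 1.7654]  S=[1.5195]  K=[0.6469; -0.0041; 0.3186]  nu=[2.1862]  x^+=[-0.4550, 0.0443, 3.1507]  P^+=[0.3201 -0.0256 -0.1721; -0.0256 1.8371 -0.2487; -0.1721 -0.2487 1.6111]
step 2: x^-=[0.1615, 0.4755, 3.6464]  P^-=[0.5797 0.1119 0.0951; 0.1119 2.6815 -0.4785; 0.0951 -0.4785 2.7139]  S=[1.1718]  K=[0.5147; 0.1053; 0.5280]  nu=[-2.3798]  x^+=[-1.0634, 0.2248, 2.3899]  P^+=[0.2692 0.0483 -0.2234; 0.0483 2.6685 -0.5437; -0.2234 -0.5437 2.3872]
step 3: x^-=[-0.6538, 0.6561, 2.7296]  P^-=[0.5418 0.2571 0.1592; 0.2571 3.7313 -0.9415; 0.1592 -0.9415 3.9182]  S=[1.2137]  K=[0.4811; 0.1797; 0.7458]  nu=[1.1816]  x^+=[-0.0853, 0.8684, 3.6109]  P^+=[0.2609 0.1522 -0.2763; 0.1522 3.6922 -1.1042; -0.2763 -1.1042 3.2431]
step 4: x^-=[0.7592, 1.4579, 4.0236]  P^-=[0.5565 0.3941 0.2072; 0.3941 4.9645 -1.7898; 0.2072 -1.7898 5.3539]  S=[1.3043]  K=[0.4705; 0.1799; 0.9249]  nu=[-2.6922]  x^+=[-0.5075, 0.9735, 1.5336]  P^+=[0.2677 0.2837 -0.3604; 0.2837 4.9222 -2.0069; -0.3604 -2.0069 4.2382]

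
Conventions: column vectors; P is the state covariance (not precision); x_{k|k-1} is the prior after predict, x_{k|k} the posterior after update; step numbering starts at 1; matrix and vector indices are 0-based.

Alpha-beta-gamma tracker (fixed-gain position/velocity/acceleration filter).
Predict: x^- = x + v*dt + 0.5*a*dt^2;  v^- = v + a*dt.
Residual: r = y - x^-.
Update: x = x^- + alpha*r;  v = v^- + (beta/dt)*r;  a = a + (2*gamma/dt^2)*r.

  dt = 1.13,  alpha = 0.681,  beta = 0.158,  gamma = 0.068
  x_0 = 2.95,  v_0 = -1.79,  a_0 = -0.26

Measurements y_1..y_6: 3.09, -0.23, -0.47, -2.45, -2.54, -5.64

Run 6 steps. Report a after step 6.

step 1: x_pred=0.7613  r=2.3287  x^+=2.3471  v^+=-1.7582  a^+=-0.0120
step 2: x_pred=0.3527  r=-0.5827  x^+=-0.0441  v^+=-1.8532  a^+=-0.0740
step 3: x_pred=-2.1855  r=1.7155  x^+=-1.0172  v^+=-1.6970  a^+=0.1087
step 4: x_pred=-2.8655  r=0.4155  x^+=-2.5825  v^+=-1.5161  a^+=0.1529
step 5: x_pred=-4.1981  r=1.6581  x^+=-3.0689  v^+=-1.1115  a^+=0.3295
step 6: x_pred=-4.1145  r=-1.5255  x^+=-5.1534  v^+=-0.9524  a^+=0.1670

a_post = 0.1670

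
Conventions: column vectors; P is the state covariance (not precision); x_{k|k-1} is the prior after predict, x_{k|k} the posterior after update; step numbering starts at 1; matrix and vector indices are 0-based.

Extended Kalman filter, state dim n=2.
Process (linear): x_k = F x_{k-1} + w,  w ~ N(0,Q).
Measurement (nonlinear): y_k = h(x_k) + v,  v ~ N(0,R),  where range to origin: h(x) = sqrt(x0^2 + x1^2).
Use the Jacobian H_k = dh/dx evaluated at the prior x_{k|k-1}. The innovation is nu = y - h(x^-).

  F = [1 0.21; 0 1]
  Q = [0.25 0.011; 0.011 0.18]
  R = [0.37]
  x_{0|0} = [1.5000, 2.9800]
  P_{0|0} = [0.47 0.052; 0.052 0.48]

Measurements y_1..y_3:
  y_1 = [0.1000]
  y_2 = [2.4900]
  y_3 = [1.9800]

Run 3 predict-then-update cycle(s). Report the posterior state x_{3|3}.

step 1: x^-=[2.1258, 2.9800]  P^-=[0.7630 0.1638; 0.1638 0.6600]  H_jac=[0.5807 0.8141]  S=[1.2196]  K=[0.4727; 0.5185]  nu=[-3.5605]  x^+=[0.4429, 1.1337]  P^+=[0.4905 -0.1351; -0.1351 0.3321]
step 2: x^-=[0.6810, 1.1337]  P^-=[0.6984 -0.0544; -0.0544 0.5121]  H_jac=[0.5149 0.8572]  S=[0.8835]  K=[0.3543; 0.4652]  nu=[1.1675]  x^+=[1.0946, 1.6768]  P^+=[0.5875 -0.2000; -0.2000 0.3209]
step 3: x^-=[1.4468, 1.6768]  P^-=[0.7677 -0.1216; -0.1216 0.5009]  H_jac=[0.6533 0.7571]  S=[0.8645]  K=[0.4736; 0.3468]  nu=[-0.2347]  x^+=[1.3356, 1.5954]  P^+=[0.5738 -0.2636; -0.2636 0.3969]

x_post = [1.3356, 1.5954]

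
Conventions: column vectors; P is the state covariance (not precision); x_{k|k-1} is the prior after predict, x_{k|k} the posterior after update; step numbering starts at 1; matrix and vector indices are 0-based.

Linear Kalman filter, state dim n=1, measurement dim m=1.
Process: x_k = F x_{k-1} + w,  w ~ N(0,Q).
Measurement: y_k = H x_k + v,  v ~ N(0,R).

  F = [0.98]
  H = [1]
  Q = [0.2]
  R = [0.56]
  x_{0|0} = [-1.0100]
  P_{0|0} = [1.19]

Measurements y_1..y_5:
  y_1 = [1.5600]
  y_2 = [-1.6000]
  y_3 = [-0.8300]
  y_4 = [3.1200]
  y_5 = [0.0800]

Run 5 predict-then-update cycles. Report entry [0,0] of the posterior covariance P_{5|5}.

P_post[0,0] = 0.2459

step 1: x^-=[-0.9898]  P^-=[1.3429]  S=[1.9029]  K=[0.7057]  nu=[2.5498]  x^+=[0.8096]  P^+=[0.3952]
step 2: x^-=[0.7934]  P^-=[0.5795]  S=[1.1395]  K=[0.5086]  nu=[-2.3934]  x^+=[-0.4238]  P^+=[0.2848]
step 3: x^-=[-0.4153]  P^-=[0.4735]  S=[1.0335]  K=[0.4582]  nu=[-0.4147]  x^+=[-0.6053]  P^+=[0.2566]
step 4: x^-=[-0.5932]  P^-=[0.4464]  S=[1.0064]  K=[0.4436]  nu=[3.7132]  x^+=[1.0538]  P^+=[0.2484]
step 5: x^-=[1.0328]  P^-=[0.4386]  S=[0.9986]  K=[0.4392]  nu=[-0.9528]  x^+=[0.6143]  P^+=[0.2459]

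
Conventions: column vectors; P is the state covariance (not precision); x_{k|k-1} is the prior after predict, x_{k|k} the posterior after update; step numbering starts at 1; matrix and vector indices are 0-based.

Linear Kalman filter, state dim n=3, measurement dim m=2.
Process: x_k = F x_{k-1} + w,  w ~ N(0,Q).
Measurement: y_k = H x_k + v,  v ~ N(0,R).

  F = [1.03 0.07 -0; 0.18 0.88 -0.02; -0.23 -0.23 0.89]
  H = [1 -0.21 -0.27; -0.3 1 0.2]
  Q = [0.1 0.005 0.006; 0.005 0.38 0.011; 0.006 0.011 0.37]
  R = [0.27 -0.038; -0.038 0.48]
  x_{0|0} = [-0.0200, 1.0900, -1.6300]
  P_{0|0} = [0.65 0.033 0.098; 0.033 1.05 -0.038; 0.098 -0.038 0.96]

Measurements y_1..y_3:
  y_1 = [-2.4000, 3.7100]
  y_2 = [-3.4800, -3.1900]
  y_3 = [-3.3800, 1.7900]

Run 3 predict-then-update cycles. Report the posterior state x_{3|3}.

x_post = [-3.1113, -0.4990, 0.9462]

step 1: x^-=[0.0557, 0.9882, -1.6968]  P^-=[0.7995 0.2186 -0.0858; 0.2186 1.2257 -0.2673; -0.0858 -0.2673 1.1993]  S=[1.1352 -0.3084; -0.3084 1.5978]  K=[0.7152 0.1140; 0.2295 0.7369; -0.3289 -0.0646]  nu=[-2.7063, 3.0779]  x^+=[-1.5291, 2.6350, -1.0055]  P^+=[0.2483 0.0686 0.1672; 0.0686 0.4025 -0.1849; 0.1672 -0.1849 1.0829]
step 2: x^-=[-1.3905, 2.0637, -1.1492]  P^-=[0.3753 0.1357 0.0651; 0.1357 0.7272 -0.2349; 0.0651 -0.2349 1.2767]  S=[0.6517 -0.1365; -0.1365 1.1089]  K=[0.5256 0.0972; 0.1970 0.6010; -0.3625 -0.0438]  nu=[-1.9664, -5.4410]  x^+=[-2.9531, -1.5937, -0.1982]  P^+=[0.1988 0.0491 0.1860; 0.0491 0.3337 -0.1901; 0.1860 -0.1901 1.1933]
step 3: x^-=[-3.1532, -1.9300, 0.8693]  P^-=[0.3196 0.1040 0.0998; 0.1040 0.6663 -0.2171; 0.0998 -0.2171 1.3502]  S=[0.5952 -0.1404; -0.1404 1.0678]  K=[0.4759 0.0889; 0.1742 0.5770; -0.3747 -0.0277]  nu=[-0.3974, 2.6002]  x^+=[-3.1113, -0.4990, 0.9462]  P^+=[0.1882 0.0406 0.2021; 0.0406 0.3209 -0.1922; 0.2021 -0.1922 1.2687]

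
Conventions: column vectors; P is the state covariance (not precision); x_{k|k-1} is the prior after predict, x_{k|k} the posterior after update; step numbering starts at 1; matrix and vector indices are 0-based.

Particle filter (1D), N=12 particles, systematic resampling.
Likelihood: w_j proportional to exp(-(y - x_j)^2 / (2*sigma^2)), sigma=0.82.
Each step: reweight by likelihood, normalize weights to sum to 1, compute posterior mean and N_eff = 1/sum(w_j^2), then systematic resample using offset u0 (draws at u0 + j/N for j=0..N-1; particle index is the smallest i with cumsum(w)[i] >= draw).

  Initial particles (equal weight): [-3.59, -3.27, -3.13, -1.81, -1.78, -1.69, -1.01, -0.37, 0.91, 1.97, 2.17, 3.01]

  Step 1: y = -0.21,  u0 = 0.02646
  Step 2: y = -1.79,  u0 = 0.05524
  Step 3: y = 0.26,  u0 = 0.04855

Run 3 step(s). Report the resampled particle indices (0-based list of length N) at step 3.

resampled_idx = [3, 6, 7, 7, 8, 9, 10, 10, 10, 11, 11, 11]

step 1: w=[0.0001, 0.0004, 0.0007, 0.0585, 0.0628, 0.0770, 0.2438, 0.3850, 0.1544, 0.0115, 0.0058, 0.0002]  mean=-0.5638  Neff=4.0824  idx=[3, 4, 5, 6, 6, 6, 7, 7, 7, 7, 8, 8]
step 2: w=[0.1723, 0.1723, 0.1711, 0.1096, 0.1096, 0.1096, 0.0385, 0.0385, 0.0385, 0.0385, 0.0008, 0.0008]  mean=-1.2954  Neff=7.6557  idx=[0, 0, 1, 1, 2, 2, 3, 4, 4, 5, 7, 9]
step 3: w=[0.0138, 0.0138, 0.0152, 0.0152, 0.0198, 0.0198, 0.1009, 0.1009, 0.1009, 0.1009, 0.2493, 0.2493]  mean=-0.7633  Neff=5.9991  idx=[3, 6, 7, 7, 8, 9, 10, 10, 10, 11, 11, 11]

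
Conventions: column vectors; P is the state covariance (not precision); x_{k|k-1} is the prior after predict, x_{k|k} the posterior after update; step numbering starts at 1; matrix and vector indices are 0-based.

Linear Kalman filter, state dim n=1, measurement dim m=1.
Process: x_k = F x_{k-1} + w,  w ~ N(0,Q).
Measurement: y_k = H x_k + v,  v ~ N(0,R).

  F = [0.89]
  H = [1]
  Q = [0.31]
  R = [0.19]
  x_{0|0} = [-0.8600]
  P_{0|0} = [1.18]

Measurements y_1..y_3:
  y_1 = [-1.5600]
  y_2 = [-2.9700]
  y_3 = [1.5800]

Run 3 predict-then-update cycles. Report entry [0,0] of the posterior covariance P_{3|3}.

P_post[0,0] = 0.1303

step 1: x^-=[-0.7654]  P^-=[1.2447]  S=[1.4347]  K=[0.8676]  nu=[-0.7946]  x^+=[-1.4548]  P^+=[0.1648]
step 2: x^-=[-1.2947]  P^-=[0.4406]  S=[0.6306]  K=[0.6987]  nu=[-1.6753]  x^+=[-2.4652]  P^+=[0.1328]
step 3: x^-=[-2.1940]  P^-=[0.4152]  S=[0.6052]  K=[0.6860]  nu=[3.7740]  x^+=[0.3951]  P^+=[0.1303]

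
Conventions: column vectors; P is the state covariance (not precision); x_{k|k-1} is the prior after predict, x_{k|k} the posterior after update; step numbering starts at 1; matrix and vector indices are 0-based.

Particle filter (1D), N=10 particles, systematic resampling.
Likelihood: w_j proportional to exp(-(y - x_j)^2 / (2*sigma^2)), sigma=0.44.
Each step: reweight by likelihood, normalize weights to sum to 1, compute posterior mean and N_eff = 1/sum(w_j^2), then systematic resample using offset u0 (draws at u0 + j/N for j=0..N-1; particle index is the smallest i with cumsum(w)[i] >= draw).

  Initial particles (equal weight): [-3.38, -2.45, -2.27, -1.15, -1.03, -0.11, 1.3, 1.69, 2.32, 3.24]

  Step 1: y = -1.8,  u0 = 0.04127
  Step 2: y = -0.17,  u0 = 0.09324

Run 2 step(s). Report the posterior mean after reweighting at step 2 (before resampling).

step 1: w=[0.0011, 0.2307, 0.3884, 0.2307, 0.1486, 0.0004, 0.0000, 0.0000, 0.0000, 0.0000]  mean=-1.8691  Neff=3.5789  idx=[1, 1, 2, 2, 2, 2, 3, 3, 3, 4]
step 2: w=[0.0000, 0.0000, 0.0000, 0.0000, 0.0000, 0.0000, 0.2097, 0.2097, 0.2097, 0.3709]  mean=-1.1056  Neff=3.7116  idx=[6, 6, 7, 7, 8, 8, 9, 9, 9, 9]

post_mean = -1.1056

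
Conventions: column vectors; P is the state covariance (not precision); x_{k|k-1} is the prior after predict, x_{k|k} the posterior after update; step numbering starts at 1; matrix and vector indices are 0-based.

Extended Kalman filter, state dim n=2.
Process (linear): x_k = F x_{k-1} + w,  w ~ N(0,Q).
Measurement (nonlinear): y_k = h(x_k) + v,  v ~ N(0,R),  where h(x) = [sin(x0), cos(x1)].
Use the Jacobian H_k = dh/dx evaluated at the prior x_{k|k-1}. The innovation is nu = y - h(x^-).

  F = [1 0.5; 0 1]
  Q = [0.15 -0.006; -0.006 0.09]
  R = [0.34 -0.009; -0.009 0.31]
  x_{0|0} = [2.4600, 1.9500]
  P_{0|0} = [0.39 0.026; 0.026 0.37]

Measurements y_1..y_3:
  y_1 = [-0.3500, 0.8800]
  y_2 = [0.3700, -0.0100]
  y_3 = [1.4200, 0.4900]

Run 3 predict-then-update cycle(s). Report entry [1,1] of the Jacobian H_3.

step 1: x^-=[3.4350, 1.9500]  P^-=[0.6585 0.2050; 0.2050 0.4600]  H_jac=[-0.9573 0.0000; 0.0000 -0.9290]  S=[0.9434 0.1733; 0.1733 0.7070]  K=[-0.6479 -0.1106; -0.1015 -0.5796]  nu=[-0.0608, 1.2502]  x^+=[3.3362, 1.2316]  P^+=[0.2291 0.0306; 0.0306 0.1924]
step 2: x^-=[3.9520, 1.2316]  P^-=[0.4578 0.1208; 0.1208 0.2824]  H_jac=[-0.6892 0.0000; 0.0000 -0.9430]  S=[0.5575 0.0695; 0.0695 0.5612]  K=[-0.5492 -0.1350; -0.0916 -0.4633]  nu=[1.0945, -0.3427]  x^+=[3.3972, 1.2901]  P^+=[0.2691 0.0391; 0.0391 0.1514]
step 3: x^-=[4.0422, 1.2901]  P^-=[0.4961 0.1088; 0.1088 0.2414]  H_jac=[-0.6211 0.0000; 0.0000 -0.9609]  S=[0.5314 0.0560; 0.0560 0.5329]  K=[-0.5655 -0.1369; -0.0823 -0.4267]  nu=[2.2037, 0.2130]  x^+=[2.7669, 1.0179]  P^+=[0.3076 0.0389; 0.0389 0.1369]

H_jac[1,1] = -0.9609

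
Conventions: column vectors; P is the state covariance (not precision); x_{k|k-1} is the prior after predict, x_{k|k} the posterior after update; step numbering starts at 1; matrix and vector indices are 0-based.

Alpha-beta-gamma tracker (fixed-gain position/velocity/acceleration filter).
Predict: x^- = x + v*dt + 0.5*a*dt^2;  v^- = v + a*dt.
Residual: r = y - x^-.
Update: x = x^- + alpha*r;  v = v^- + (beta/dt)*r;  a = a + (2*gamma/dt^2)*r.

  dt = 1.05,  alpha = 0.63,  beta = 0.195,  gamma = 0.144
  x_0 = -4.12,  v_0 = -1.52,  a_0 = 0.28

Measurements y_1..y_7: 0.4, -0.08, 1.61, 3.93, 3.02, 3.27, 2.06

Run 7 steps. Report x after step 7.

x_post = 3.6614

step 1: x_pred=-5.5617  r=5.9617  x^+=-1.8058  v^+=-0.1188  a^+=1.8373
step 2: x_pred=-0.9178  r=0.8378  x^+=-0.3900  v^+=1.9659  a^+=2.0562
step 3: x_pred=2.8077  r=-1.1977  x^+=2.0532  v^+=3.9025  a^+=1.7433
step 4: x_pred=7.1118  r=-3.1818  x^+=5.1073  v^+=5.1420  a^+=0.9121
step 5: x_pred=11.0092  r=-7.9892  x^+=5.9760  v^+=4.6161  a^+=-1.1748
step 6: x_pred=10.1753  r=-6.9053  x^+=5.8249  v^+=2.1001  a^+=-2.9787
step 7: x_pred=6.3881  r=-4.3281  x^+=3.6614  v^+=-1.8313  a^+=-4.1093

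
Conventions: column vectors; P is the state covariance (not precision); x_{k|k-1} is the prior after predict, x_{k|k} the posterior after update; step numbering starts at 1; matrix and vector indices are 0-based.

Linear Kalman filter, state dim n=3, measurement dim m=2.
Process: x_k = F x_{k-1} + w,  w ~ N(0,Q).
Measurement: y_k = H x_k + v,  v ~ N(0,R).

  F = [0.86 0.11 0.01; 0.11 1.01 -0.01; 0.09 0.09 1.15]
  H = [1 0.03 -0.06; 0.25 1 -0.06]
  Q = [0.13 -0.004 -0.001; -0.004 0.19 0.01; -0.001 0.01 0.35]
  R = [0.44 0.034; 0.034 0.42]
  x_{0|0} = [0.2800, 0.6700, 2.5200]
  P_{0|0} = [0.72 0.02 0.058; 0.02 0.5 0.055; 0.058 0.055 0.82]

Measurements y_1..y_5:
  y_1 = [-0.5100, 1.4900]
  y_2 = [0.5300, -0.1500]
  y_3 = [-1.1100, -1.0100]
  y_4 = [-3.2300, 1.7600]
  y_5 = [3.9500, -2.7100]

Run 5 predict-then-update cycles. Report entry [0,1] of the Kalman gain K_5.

K[0,1] = 0.0440

step 1: x^-=[0.3397, 0.6823, 2.9835]  P^-=[0.6735 0.1373 0.1353; 0.1373 0.7120 0.1263; 0.1353 0.1263 1.4680]  S=[1.1110 0.3494; 0.3494 1.2288]  K=[0.5782 0.0777; -0.0583 0.6178; 0.0302 0.0500]  nu=[-0.6912, 0.9018]  x^+=[0.0102, 1.2797, 3.0078]  P^+=[0.2633 -0.0075 0.1002; -0.0075 0.2644 0.0848; 0.1002 0.0848 1.4629]
step 2: x^-=[0.1796, 1.2636, 3.5750]  P^-=[0.3286 0.0435 0.1482; 0.0435 0.4595 0.1300; 0.1482 0.1300 2.3271]  S=[0.7617 0.1630; 0.1630 0.9101]  K=[0.4096 0.0550; -0.0455 0.5164; 0.0103 0.0283]  nu=[0.5270, -1.2440]  x^+=[0.3271, 0.5972, 3.5452]  P^+=[0.1907 -0.0022 0.1416; -0.0022 0.2229 0.1164; 0.1416 0.1164 2.3262]
step 3: x^-=[0.3825, 0.6037, 4.1602]  P^-=[0.2762 0.0366 0.1975; 0.0366 0.4167 0.1581; 0.1975 0.1581 3.4832]  S=[0.7071 0.1404; 0.1404 0.8600]  K=[0.3656 0.0494; -0.0414 0.4910; -0.0095 -0.0002]  nu=[-1.2610, -1.4597]  x^+=[-0.1507, -0.0608, 4.1725]  P^+=[0.1745 0.0016 0.2000; 0.0016 0.2139 0.1586; 0.2000 0.1586 3.4831]
step 4: x^-=[-0.0946, -0.1197, 4.7794]  P^-=[0.2661 0.0372 0.2730; 0.0372 0.4074 0.2004; 0.2730 0.2004 5.0338]  S=[0.6933 0.1355; 0.1355 0.8485]  K=[0.3527 0.0466; -0.0405 0.4834; -0.0263 -0.0351]  nu=[-2.8450, 2.1901]  x^+=[-0.9958, 1.0542, 4.7773]  P^+=[0.1736 0.0052 0.2827; 0.0052 0.2133 0.2156; 0.2827 0.2156 5.0320]
step 5: x^-=[-0.6926, 0.9074, 5.4991]  P^-=[0.2678 0.0400 0.3802; 0.0400 0.4064 0.2595; 0.3802 0.2595 7.1112]  S=[0.6896 0.1345; 0.1345 0.8461]  K=[0.3484 0.0440; -0.0405 0.4801; -0.0408 -0.0788]  nu=[4.9453, -3.1143]  x^+=[0.8931, -0.7883, 5.5427]  P^+=[0.1783 0.0096 0.3968; 0.0096 0.2154 0.2926; 0.3968 0.2926 7.1039]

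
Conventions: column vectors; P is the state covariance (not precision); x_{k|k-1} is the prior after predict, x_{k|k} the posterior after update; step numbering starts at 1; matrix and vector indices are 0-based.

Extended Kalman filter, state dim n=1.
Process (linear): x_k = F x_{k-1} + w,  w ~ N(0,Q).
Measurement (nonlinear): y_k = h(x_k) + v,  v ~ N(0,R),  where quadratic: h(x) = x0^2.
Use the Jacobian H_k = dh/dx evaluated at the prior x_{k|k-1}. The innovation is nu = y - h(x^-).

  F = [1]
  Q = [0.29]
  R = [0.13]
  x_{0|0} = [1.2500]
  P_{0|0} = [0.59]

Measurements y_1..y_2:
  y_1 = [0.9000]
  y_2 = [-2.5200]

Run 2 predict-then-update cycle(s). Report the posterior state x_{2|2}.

x_post = [-0.6055]

step 1: x^-=[1.2500]  P^-=[0.8800]  H_jac=[2.5000]  S=[5.6300]  K=[0.3908]  nu=[-0.6625]  x^+=[0.9911]  P^+=[0.0203]
step 2: x^-=[0.9911]  P^-=[0.3103]  H_jac=[1.9822]  S=[1.3493]  K=[0.4559]  nu=[-3.5023]  x^+=[-0.6055]  P^+=[0.0299]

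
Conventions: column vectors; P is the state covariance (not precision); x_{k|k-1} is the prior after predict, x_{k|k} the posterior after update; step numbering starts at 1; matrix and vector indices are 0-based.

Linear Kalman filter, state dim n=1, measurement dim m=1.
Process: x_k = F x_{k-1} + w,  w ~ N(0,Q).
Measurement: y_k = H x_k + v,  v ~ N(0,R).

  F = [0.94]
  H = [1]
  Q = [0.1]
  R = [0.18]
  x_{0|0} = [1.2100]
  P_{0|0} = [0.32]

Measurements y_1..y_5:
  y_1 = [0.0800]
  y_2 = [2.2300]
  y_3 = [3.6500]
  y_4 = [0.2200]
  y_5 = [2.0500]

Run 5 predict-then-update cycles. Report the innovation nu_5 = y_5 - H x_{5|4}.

step 1: x^-=[1.1374]  P^-=[0.3828]  S=[0.5628]  K=[0.6801]  nu=[-1.0574]  x^+=[0.4182]  P^+=[0.1224]
step 2: x^-=[0.3931]  P^-=[0.2082]  S=[0.3882]  K=[0.5363]  nu=[1.8369]  x^+=[1.3782]  P^+=[0.0965]
step 3: x^-=[1.2955]  P^-=[0.1853]  S=[0.3653]  K=[0.5072]  nu=[2.3545]  x^+=[2.4898]  P^+=[0.0913]
step 4: x^-=[2.3404]  P^-=[0.1807]  S=[0.3607]  K=[0.5009]  nu=[-2.1204]  x^+=[1.2782]  P^+=[0.0902]
step 5: x^-=[1.2015]  P^-=[0.1797]  S=[0.3597]  K=[0.4995]  nu=[0.8485]  x^+=[1.6254]  P^+=[0.0899]

innov = [0.8485]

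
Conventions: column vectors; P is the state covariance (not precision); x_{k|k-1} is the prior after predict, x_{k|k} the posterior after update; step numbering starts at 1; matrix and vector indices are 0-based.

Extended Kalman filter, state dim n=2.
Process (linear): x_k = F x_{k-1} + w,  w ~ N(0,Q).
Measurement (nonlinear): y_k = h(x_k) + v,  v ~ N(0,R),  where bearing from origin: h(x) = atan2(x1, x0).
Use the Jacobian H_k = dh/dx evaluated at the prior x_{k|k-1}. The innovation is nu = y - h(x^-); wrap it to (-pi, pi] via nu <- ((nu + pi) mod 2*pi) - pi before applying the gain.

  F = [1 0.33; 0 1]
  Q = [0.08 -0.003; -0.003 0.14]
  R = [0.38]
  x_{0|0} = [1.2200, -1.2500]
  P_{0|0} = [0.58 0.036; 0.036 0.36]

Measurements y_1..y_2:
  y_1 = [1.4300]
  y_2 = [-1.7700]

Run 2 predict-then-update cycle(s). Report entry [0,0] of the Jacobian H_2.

H_jac[0,0] = 0.0739

step 1: x^-=[0.8075, -1.2500]  P^-=[0.7230 0.1518; 0.1518 0.5000]  H_jac=[0.5644 0.3646]  S=[0.7393]  K=[0.6268; 0.3625]  nu=[2.4272]  x^+=[2.3290, -0.3701]  P^+=[0.4325 -0.0162; -0.0162 0.4028]
step 2: x^-=[2.2069, -0.3701]  P^-=[0.5457 0.1137; 0.1137 0.5428]  H_jac=[0.0739 0.4407]  S=[0.4958]  K=[0.1824; 0.4995]  nu=[-1.6038]  x^+=[1.9142, -1.1712]  P^+=[0.5291 0.0686; 0.0686 0.4191]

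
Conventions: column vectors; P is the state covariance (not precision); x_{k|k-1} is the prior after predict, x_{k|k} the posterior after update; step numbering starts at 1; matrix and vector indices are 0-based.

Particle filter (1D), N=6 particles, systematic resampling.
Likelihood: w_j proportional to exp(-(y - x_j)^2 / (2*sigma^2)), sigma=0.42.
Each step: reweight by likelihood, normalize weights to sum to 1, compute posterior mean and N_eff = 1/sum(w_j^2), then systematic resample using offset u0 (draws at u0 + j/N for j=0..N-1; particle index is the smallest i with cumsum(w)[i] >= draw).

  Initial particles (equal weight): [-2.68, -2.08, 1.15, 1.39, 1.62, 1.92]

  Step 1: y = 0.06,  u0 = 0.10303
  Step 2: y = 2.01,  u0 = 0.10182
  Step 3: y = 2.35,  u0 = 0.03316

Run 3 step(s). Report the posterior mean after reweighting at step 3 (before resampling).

step 1: w=[0.0000, 0.0001, 0.8172, 0.1575, 0.0239, 0.0013]  mean=1.1999  Neff=1.4427  idx=[2, 2, 2, 2, 2, 3]
step 2: w=[0.1293, 0.1293, 0.1293, 0.1293, 0.1293, 0.3537]  mean=1.2349  Neff=4.7924  idx=[0, 2, 3, 4, 5, 5]
step 3: w=[0.0788, 0.0788, 0.0788, 0.0788, 0.3424, 0.3424]  mean=1.3144  Neff=3.8558  idx=[0, 2, 4, 4, 5, 5]

post_mean = 1.3144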